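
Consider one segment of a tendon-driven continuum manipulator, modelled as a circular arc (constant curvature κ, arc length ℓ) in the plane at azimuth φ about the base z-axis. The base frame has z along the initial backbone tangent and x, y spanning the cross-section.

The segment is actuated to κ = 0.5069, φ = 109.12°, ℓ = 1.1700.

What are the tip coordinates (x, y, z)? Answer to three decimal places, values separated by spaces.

-0.110 0.318 1.103

θ = κ·ℓ = 0.5069 × 1.1700 = 0.59307 rad
ρ = (1 − cos θ)/κ = (1 − 0.82923)/0.5069 = 0.33690
z = sin θ / κ = 0.55891/0.5069 = 1.10261
x = ρ cos φ = 0.33690 × cos(109.12°) = -0.11035
y = ρ sin φ = 0.33690 × sin(109.12°) = 0.31831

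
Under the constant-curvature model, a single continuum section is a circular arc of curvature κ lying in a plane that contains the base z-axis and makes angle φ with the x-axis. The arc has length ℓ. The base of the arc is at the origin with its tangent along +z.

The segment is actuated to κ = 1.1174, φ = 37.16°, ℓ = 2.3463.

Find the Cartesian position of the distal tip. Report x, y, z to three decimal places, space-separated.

θ = κ·ℓ = 1.1174 × 2.3463 = 2.62176 rad
ρ = (1 − cos θ)/κ = (1 − -0.86790)/1.1174 = 1.67165
z = sin θ / κ = 0.49674/1.1174 = 0.44455
x = ρ cos φ = 1.67165 × cos(37.16°) = 1.33222
y = ρ sin φ = 1.67165 × sin(37.16°) = 1.00975

1.332 1.010 0.445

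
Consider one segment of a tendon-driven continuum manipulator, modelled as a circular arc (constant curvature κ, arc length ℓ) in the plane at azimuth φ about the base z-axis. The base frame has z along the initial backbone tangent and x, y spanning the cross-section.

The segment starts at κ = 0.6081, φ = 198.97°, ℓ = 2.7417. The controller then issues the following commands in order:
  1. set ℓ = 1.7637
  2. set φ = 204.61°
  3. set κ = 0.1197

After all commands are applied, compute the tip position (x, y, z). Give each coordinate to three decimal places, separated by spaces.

-0.169 -0.077 1.751

initial: κ=0.6081, φ=198.97°, ℓ=2.7417
cmd 1: set ℓ=1.7637 → (κ,φ,ℓ)=(0.6081,198.97°,1.7637) → tip=(-0.8119,-0.2791,1.4445)
cmd 2: set φ=204.61° → (κ,φ,ℓ)=(0.6081,204.61°,1.7637) → tip=(-0.7805,-0.3575,1.4445)
cmd 3: set κ=0.1197 → (κ,φ,ℓ)=(0.1197,204.61°,1.7637) → tip=(-0.1686,-0.0772,1.7506)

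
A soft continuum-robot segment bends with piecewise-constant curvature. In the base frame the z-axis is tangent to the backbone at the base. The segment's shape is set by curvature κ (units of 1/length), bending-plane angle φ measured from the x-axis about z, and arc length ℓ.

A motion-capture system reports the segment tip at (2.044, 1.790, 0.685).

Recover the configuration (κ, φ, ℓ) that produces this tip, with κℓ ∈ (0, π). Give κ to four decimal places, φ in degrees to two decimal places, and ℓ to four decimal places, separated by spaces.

0.6921 41.21 3.8254

ρ = √(x²+y²) = √(2.044² + 1.790²) = 2.71699
φ = atan2(y, x) mod 360° = atan2(1.790, 2.044) = 41.2097°
|p|² = ρ² + z² = 2.71699² + 0.685² = 7.85126
κ = 2ρ / |p|² = 2×2.71699 / 7.85126 = 0.69212
θ = 2·atan2(ρ, z) = 2·atan2(2.71699, 0.685) = 2.64765 rad
ℓ = θ/κ = 2.64765/0.69212 = 3.82545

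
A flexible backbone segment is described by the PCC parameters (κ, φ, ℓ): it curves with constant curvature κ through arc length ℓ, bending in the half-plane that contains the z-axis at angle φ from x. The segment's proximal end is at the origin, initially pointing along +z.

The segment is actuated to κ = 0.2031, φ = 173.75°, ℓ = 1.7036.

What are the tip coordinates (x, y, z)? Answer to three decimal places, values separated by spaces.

-0.290 0.032 1.670

θ = κ·ℓ = 0.2031 × 1.7036 = 0.34600 rad
ρ = (1 − cos θ)/κ = (1 − 0.94074)/0.2031 = 0.29180
z = sin θ / κ = 0.33914/0.2031 = 1.66981
x = ρ cos φ = 0.29180 × cos(173.75°) = -0.29006
y = ρ sin φ = 0.29180 × sin(173.75°) = 0.03177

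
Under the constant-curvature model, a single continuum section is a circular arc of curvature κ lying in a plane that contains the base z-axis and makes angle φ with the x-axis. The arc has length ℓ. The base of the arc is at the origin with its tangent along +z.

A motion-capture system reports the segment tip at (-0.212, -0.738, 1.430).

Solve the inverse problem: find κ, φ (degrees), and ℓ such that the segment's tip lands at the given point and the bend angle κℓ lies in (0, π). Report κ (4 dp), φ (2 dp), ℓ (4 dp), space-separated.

0.5829 253.97 1.6907

ρ = √(x²+y²) = √(-0.212² + -0.738²) = 0.76785
φ = atan2(y, x) mod 360° = atan2(-0.738, -0.212) = 253.9726°
|p|² = ρ² + z² = 0.76785² + 1.430² = 2.63449
κ = 2ρ / |p|² = 2×0.76785 / 2.63449 = 0.58292
θ = 2·atan2(ρ, z) = 2·atan2(0.76785, 1.430) = 0.98555 rad
ℓ = θ/κ = 0.98555/0.58292 = 1.69071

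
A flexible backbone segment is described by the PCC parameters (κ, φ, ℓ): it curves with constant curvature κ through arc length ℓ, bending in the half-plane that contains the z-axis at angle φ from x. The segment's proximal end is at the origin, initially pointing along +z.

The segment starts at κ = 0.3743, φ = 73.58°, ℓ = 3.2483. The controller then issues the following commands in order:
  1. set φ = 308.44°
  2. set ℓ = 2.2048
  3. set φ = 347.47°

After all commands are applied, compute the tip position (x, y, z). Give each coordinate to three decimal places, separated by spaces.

initial: κ=0.3743, φ=73.58°, ℓ=3.2483
cmd 1: set φ=308.44° → (κ,φ,ℓ)=(0.3743,308.44°,3.2483) → tip=(1.0837,-1.3653,2.5051)
cmd 2: set ℓ=2.2048 → (κ,φ,ℓ)=(0.3743,308.44°,2.2048) → tip=(0.5342,-0.6730,1.9629)
cmd 3: set φ=347.47° → (κ,φ,ℓ)=(0.3743,347.47°,2.2048) → tip=(0.8388,-0.1864,1.9629)

0.839 -0.186 1.963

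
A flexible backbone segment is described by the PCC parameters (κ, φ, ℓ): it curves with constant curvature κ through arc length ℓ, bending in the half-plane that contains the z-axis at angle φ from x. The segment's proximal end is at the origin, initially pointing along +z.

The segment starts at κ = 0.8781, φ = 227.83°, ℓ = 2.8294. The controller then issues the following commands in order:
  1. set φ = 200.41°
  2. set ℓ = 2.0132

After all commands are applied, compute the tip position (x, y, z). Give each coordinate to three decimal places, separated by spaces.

-1.276 -0.475 1.117

initial: κ=0.8781, φ=227.83°, ℓ=2.8294
cmd 1: set φ=200.41° → (κ,φ,ℓ)=(0.8781,200.41°,2.8294) → tip=(-1.9124,-0.7116,0.6956)
cmd 2: set ℓ=2.0132 → (κ,φ,ℓ)=(0.8781,200.41°,2.0132) → tip=(-1.2762,-0.4749,1.1168)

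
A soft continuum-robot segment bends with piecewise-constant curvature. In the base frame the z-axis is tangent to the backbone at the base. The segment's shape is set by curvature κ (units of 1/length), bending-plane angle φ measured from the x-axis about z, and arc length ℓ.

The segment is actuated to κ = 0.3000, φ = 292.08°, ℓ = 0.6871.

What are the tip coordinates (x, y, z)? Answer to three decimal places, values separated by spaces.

0.027 -0.065 0.682

θ = κ·ℓ = 0.3000 × 0.6871 = 0.20613 rad
ρ = (1 − cos θ)/κ = (1 − 0.97883)/0.3000 = 0.07057
z = sin θ / κ = 0.20467/0.3000 = 0.68224
x = ρ cos φ = 0.07057 × cos(292.08°) = 0.02653
y = ρ sin φ = 0.07057 × sin(292.08°) = -0.06539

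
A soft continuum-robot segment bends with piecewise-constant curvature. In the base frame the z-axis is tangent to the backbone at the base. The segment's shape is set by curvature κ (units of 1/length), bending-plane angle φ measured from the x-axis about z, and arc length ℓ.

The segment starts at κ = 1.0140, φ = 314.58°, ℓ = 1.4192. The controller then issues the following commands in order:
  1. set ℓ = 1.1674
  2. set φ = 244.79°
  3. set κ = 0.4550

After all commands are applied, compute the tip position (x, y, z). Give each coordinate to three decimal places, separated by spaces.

initial: κ=1.0140, φ=314.58°, ℓ=1.4192
cmd 1: set ℓ=1.1674 → (κ,φ,ℓ)=(1.0140,314.58°,1.1674) → tip=(0.4309,-0.4373,0.9132)
cmd 2: set φ=244.79° → (κ,φ,ℓ)=(1.0140,244.79°,1.1674) → tip=(-0.2615,-0.5555,0.9132)
cmd 3: set κ=0.4550 → (κ,φ,ℓ)=(0.4550,244.79°,1.1674) → tip=(-0.1290,-0.2740,1.1133)

-0.129 -0.274 1.113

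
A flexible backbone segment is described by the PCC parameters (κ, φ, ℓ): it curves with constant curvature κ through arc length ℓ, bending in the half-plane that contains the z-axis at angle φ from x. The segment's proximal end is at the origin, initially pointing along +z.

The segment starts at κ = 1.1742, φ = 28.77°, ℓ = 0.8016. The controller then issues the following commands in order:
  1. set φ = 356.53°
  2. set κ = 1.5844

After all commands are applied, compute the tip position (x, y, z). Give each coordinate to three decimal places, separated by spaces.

0.443 -0.027 0.603

initial: κ=1.1742, φ=28.77°, ℓ=0.8016
cmd 1: set φ=356.53° → (κ,φ,ℓ)=(1.1742,356.53°,0.8016) → tip=(0.3496,-0.0212,0.6884)
cmd 2: set κ=1.5844 → (κ,φ,ℓ)=(1.5844,356.53°,0.8016) → tip=(0.4434,-0.0269,0.6028)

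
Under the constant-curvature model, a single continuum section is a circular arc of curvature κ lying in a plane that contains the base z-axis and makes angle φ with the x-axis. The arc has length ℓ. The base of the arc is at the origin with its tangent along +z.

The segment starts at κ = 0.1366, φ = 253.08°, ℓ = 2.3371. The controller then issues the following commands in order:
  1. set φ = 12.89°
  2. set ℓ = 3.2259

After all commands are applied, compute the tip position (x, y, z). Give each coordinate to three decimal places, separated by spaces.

initial: κ=0.1366, φ=253.08°, ℓ=2.3371
cmd 1: set φ=12.89° → (κ,φ,ℓ)=(0.1366,12.89°,2.3371) → tip=(0.3606,0.0825,2.2976)
cmd 2: set ℓ=3.2259 → (κ,φ,ℓ)=(0.1366,12.89°,3.2259) → tip=(0.6817,0.1560,3.1225)

0.682 0.156 3.123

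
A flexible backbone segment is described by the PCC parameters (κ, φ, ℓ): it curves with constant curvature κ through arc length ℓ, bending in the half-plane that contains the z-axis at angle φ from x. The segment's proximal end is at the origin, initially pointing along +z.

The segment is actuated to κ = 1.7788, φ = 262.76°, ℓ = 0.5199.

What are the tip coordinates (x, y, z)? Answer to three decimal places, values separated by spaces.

θ = κ·ℓ = 1.7788 × 0.5199 = 0.92480 rad
ρ = (1 − cos θ)/κ = (1 − 0.60200)/1.7788 = 0.22375
z = sin θ / κ = 0.79850/1.7788 = 0.44890
x = ρ cos φ = 0.22375 × cos(262.76°) = -0.02820
y = ρ sin φ = 0.22375 × sin(262.76°) = -0.22196

-0.028 -0.222 0.449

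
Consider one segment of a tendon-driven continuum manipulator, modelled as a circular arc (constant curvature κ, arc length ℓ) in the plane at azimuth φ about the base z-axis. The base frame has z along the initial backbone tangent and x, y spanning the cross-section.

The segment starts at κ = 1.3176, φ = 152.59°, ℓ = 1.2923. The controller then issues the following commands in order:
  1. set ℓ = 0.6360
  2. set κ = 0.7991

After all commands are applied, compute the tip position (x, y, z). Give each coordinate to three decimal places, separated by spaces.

initial: κ=1.3176, φ=152.59°, ℓ=1.2923
cmd 1: set ℓ=0.6360 → (κ,φ,ℓ)=(1.3176,152.59°,0.6360) → tip=(-0.2230,0.1157,0.5641)
cmd 2: set κ=0.7991 → (κ,φ,ℓ)=(0.7991,152.59°,0.6360) → tip=(-0.1404,0.0728,0.6090)

-0.140 0.073 0.609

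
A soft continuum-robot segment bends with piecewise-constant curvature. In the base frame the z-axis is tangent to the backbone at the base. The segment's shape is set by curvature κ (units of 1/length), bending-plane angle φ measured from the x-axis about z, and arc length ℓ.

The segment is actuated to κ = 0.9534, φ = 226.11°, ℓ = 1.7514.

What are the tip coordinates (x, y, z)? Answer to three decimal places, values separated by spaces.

θ = κ·ℓ = 0.9534 × 1.7514 = 1.66978 rad
ρ = (1 − cos θ)/κ = (1 − -0.09883)/0.9534 = 1.15253
z = sin θ / κ = 0.99510/0.9534 = 1.04374
x = ρ cos φ = 1.15253 × cos(226.11°) = -0.79902
y = ρ sin φ = 1.15253 × sin(226.11°) = -0.83060

-0.799 -0.831 1.044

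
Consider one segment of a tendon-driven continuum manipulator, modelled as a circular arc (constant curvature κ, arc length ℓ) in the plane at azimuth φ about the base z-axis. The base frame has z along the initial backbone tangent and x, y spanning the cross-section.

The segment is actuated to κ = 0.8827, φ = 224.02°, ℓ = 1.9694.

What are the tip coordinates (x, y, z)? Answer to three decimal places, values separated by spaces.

θ = κ·ℓ = 0.8827 × 1.9694 = 1.73839 rad
ρ = (1 − cos θ)/κ = (1 − -0.16681)/0.8827 = 1.32186
z = sin θ / κ = 0.98599/0.8827 = 1.11701
x = ρ cos φ = 1.32186 × cos(224.02°) = -0.95055
y = ρ sin φ = 1.32186 × sin(224.02°) = -0.91858

-0.951 -0.919 1.117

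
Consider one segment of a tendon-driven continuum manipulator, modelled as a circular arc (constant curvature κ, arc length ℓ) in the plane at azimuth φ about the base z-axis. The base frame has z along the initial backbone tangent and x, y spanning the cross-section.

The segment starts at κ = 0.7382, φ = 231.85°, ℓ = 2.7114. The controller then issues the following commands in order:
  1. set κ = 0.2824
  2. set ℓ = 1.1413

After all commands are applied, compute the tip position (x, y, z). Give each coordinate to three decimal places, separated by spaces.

-0.113 -0.143 1.122

initial: κ=0.7382, φ=231.85°, ℓ=2.7114
cmd 1: set κ=0.2824 → (κ,φ,ℓ)=(0.2824,231.85°,2.7114) → tip=(-0.6105,-0.7772,2.4541)
cmd 2: set ℓ=1.1413 → (κ,φ,ℓ)=(0.2824,231.85°,1.1413) → tip=(-0.1126,-0.1434,1.1216)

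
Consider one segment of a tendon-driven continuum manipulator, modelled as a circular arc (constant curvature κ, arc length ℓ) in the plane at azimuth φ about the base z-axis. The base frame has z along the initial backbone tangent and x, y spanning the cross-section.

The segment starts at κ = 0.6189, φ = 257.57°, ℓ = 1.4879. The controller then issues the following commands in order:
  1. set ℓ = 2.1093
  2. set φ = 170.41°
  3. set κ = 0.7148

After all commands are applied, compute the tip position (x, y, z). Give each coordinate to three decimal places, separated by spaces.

-1.293 0.218 1.396

initial: κ=0.6189, φ=257.57°, ℓ=1.4879
cmd 1: set ℓ=2.1093 → (κ,φ,ℓ)=(0.6189,257.57°,2.1093) → tip=(-0.2566,-1.1641,1.5592)
cmd 2: set φ=170.41° → (κ,φ,ℓ)=(0.6189,170.41°,2.1093) → tip=(-1.1754,0.1986,1.5592)
cmd 3: set κ=0.7148 → (κ,φ,ℓ)=(0.7148,170.41°,2.1093) → tip=(-1.2925,0.2184,1.3962)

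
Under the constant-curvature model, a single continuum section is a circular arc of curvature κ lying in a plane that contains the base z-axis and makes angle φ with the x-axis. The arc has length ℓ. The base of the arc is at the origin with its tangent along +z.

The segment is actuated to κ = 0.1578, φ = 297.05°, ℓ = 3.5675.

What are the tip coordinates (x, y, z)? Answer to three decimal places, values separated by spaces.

0.445 -0.871 3.382

θ = κ·ℓ = 0.1578 × 3.5675 = 0.56295 rad
ρ = (1 − cos θ)/κ = (1 − 0.84568)/0.1578 = 0.97792
z = sin θ / κ = 0.53368/0.1578 = 3.38203
x = ρ cos φ = 0.97792 × cos(297.05°) = 0.44473
y = ρ sin φ = 0.97792 × sin(297.05°) = -0.87095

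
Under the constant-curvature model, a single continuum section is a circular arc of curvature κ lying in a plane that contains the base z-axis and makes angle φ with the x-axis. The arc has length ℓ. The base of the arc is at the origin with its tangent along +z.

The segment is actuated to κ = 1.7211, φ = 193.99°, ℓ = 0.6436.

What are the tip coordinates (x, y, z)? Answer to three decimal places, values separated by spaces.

θ = κ·ℓ = 1.7211 × 0.6436 = 1.10770 rad
ρ = (1 − cos θ)/κ = (1 − 0.44672)/1.7211 = 0.32147
z = sin θ / κ = 0.89467/1.7211 = 0.51983
x = ρ cos φ = 0.32147 × cos(193.99°) = -0.31193
y = ρ sin φ = 0.32147 × sin(193.99°) = -0.07772

-0.312 -0.078 0.520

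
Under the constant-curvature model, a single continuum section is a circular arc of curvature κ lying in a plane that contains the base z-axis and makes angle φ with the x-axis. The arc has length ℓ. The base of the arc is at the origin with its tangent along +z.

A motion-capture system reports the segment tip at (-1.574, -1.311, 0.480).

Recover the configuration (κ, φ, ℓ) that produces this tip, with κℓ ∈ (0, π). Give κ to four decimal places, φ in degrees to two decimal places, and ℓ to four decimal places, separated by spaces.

0.9255 219.79 2.8970

ρ = √(x²+y²) = √(-1.574² + -1.311²) = 2.04846
φ = atan2(y, x) mod 360° = atan2(-1.311, -1.574) = 219.7912°
|p|² = ρ² + z² = 2.04846² + 0.480² = 4.42660
κ = 2ρ / |p|² = 2×2.04846 / 4.42660 = 0.92552
θ = 2·atan2(ρ, z) = 2·atan2(2.04846, 0.480) = 2.68125 rad
ℓ = θ/κ = 2.68125/0.92552 = 2.89701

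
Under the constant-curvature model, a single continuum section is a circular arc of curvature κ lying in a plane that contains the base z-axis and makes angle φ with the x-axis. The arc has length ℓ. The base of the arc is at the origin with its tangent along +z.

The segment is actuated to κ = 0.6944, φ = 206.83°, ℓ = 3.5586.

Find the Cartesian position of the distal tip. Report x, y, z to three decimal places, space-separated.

θ = κ·ℓ = 0.6944 × 3.5586 = 2.47109 rad
ρ = (1 − cos θ)/κ = (1 − -0.78351)/0.6944 = 2.56842
z = sin θ / κ = 0.62138/0.6944 = 0.89484
x = ρ cos φ = 2.56842 × cos(206.83°) = -2.29193
y = ρ sin φ = 2.56842 × sin(206.83°) = -1.15924

-2.292 -1.159 0.895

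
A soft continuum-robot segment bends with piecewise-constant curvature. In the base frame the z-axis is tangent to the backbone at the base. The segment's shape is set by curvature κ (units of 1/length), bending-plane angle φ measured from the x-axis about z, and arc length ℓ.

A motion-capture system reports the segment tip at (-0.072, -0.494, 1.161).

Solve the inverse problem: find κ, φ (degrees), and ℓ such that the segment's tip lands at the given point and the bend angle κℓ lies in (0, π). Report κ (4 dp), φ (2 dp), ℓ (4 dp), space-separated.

0.6251 261.71 1.2992

ρ = √(x²+y²) = √(-0.072² + -0.494²) = 0.49922
φ = atan2(y, x) mod 360° = atan2(-0.494, -0.072) = 261.7076°
|p|² = ρ² + z² = 0.49922² + 1.161² = 1.59714
κ = 2ρ / |p|² = 2×0.49922 / 1.59714 = 0.62514
θ = 2·atan2(ρ, z) = 2·atan2(0.49922, 1.161) = 0.81218 rad
ℓ = θ/κ = 0.81218/0.62514 = 1.29920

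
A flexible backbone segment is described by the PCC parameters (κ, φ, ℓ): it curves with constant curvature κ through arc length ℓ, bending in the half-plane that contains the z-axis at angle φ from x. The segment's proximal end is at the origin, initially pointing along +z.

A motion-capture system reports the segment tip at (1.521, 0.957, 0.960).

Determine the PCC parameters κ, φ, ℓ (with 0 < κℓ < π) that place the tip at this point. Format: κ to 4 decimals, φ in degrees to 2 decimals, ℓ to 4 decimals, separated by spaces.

ρ = √(x²+y²) = √(1.521² + 0.957²) = 1.79702
φ = atan2(y, x) mod 360° = atan2(0.957, 1.521) = 32.1777°
|p|² = ρ² + z² = 1.79702² + 0.960² = 4.15089
κ = 2ρ / |p|² = 2×1.79702 / 4.15089 = 0.86585
θ = 2·atan2(ρ, z) = 2·atan2(1.79702, 0.960) = 2.16030 rad
ℓ = θ/κ = 2.16030/0.86585 = 2.49501

0.8658 32.18 2.4950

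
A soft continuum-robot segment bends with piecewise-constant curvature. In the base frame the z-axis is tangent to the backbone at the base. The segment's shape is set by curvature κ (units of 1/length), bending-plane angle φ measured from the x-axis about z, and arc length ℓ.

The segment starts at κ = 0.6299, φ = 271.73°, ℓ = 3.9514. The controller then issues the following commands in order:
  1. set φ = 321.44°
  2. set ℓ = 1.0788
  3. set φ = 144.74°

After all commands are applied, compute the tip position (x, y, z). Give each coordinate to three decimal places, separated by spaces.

initial: κ=0.6299, φ=271.73°, ℓ=3.9514
cmd 1: set φ=321.44° → (κ,φ,ℓ)=(0.6299,321.44°,3.9514) → tip=(2.2277,-1.7758,0.9641)
cmd 2: set ℓ=1.0788 → (κ,φ,ℓ)=(0.6299,321.44°,1.0788) → tip=(0.2758,-0.2198,0.9977)
cmd 3: set φ=144.74° → (κ,φ,ℓ)=(0.6299,144.74°,1.0788) → tip=(-0.2880,0.2036,0.9977)

-0.288 0.204 0.998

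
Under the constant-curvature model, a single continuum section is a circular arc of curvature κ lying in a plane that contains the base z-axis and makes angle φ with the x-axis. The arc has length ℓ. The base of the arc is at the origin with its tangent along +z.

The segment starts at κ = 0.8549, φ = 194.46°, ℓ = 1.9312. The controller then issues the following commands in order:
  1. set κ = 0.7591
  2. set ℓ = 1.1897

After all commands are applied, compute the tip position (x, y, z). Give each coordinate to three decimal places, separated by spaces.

initial: κ=0.8549, φ=194.46°, ℓ=1.9312
cmd 1: set κ=0.7591 → (κ,φ,ℓ)=(0.7591,194.46°,1.9312) → tip=(-1.1422,-0.2945,1.3101)
cmd 2: set ℓ=1.1897 → (κ,φ,ℓ)=(0.7591,194.46°,1.1897) → tip=(-0.4858,-0.1253,1.0344)

-0.486 -0.125 1.034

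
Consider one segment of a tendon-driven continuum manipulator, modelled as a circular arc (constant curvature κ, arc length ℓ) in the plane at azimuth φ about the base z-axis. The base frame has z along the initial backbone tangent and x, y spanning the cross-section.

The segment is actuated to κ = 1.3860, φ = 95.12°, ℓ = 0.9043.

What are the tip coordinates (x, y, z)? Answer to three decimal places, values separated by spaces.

-0.044 0.494 0.685

θ = κ·ℓ = 1.3860 × 0.9043 = 1.25336 rad
ρ = (1 − cos θ)/κ = (1 − 0.31213)/1.3860 = 0.49630
z = sin θ / κ = 0.95004/1.3860 = 0.68545
x = ρ cos φ = 0.49630 × cos(95.12°) = -0.04429
y = ρ sin φ = 0.49630 × sin(95.12°) = 0.49432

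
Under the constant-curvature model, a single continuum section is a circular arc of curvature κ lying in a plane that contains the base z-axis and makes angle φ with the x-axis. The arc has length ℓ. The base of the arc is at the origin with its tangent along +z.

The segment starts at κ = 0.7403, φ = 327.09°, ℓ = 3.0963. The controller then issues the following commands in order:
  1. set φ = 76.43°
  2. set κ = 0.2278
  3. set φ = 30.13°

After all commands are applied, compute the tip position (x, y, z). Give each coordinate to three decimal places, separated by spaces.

0.906 0.526 2.846

initial: κ=0.7403, φ=327.09°, ℓ=3.0963
cmd 1: set φ=76.43° → (κ,φ,ℓ)=(0.7403,76.43°,3.0963) → tip=(0.5263,2.1803,1.0143)
cmd 2: set κ=0.2278 → (κ,φ,ℓ)=(0.2278,76.43°,3.0963) → tip=(0.2458,1.0182,2.8459)
cmd 3: set φ=30.13° → (κ,φ,ℓ)=(0.2278,30.13°,3.0963) → tip=(0.9059,0.5258,2.8459)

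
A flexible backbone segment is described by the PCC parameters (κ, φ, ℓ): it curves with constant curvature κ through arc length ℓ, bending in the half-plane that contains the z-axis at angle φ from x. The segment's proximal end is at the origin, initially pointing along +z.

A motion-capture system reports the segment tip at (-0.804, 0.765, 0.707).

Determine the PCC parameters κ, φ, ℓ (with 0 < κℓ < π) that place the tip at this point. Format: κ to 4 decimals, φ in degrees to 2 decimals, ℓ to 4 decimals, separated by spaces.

ρ = √(x²+y²) = √(-0.804² + 0.765²) = 1.10979
φ = atan2(y, x) mod 360° = atan2(0.765, -0.804) = 136.4239°
|p|² = ρ² + z² = 1.10979² + 0.707² = 1.73149
κ = 2ρ / |p|² = 2×1.10979 / 1.73149 = 1.28189
θ = 2·atan2(ρ, z) = 2·atan2(1.10979, 0.707) = 2.00715 rad
ℓ = θ/κ = 2.00715/1.28189 = 1.56577

1.2819 136.42 1.5658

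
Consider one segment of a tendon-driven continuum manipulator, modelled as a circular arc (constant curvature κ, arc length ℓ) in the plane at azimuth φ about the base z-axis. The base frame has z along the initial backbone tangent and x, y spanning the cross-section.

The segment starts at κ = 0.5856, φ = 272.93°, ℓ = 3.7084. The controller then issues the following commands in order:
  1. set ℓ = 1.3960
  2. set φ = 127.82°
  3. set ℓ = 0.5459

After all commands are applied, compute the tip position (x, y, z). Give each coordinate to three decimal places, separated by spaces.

-0.053 0.068 0.537

initial: κ=0.5856, φ=272.93°, ℓ=3.7084
cmd 1: set ℓ=1.3960 → (κ,φ,ℓ)=(0.5856,272.93°,1.3960) → tip=(0.0276,-0.5388,1.2456)
cmd 2: set φ=127.82° → (κ,φ,ℓ)=(0.5856,127.82°,1.3960) → tip=(-0.3308,0.4262,1.2456)
cmd 3: set ℓ=0.5459 → (κ,φ,ℓ)=(0.5856,127.82°,0.5459) → tip=(-0.0531,0.0683,0.5366)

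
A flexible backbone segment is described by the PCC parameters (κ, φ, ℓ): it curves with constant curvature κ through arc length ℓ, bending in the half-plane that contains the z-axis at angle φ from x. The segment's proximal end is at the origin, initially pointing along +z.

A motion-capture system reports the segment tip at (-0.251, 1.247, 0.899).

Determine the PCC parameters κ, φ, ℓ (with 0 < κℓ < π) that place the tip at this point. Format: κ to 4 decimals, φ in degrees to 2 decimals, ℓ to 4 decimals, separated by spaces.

1.0486 101.38 1.8226

ρ = √(x²+y²) = √(-0.251² + 1.247²) = 1.27201
φ = atan2(y, x) mod 360° = atan2(1.247, -0.251) = 101.3806°
|p|² = ρ² + z² = 1.27201² + 0.899² = 2.42621
κ = 2ρ / |p|² = 2×1.27201 / 2.42621 = 1.04856
θ = 2·atan2(ρ, z) = 2·atan2(1.27201, 0.899) = 1.91110 rad
ℓ = θ/κ = 1.91110/1.04856 = 1.82260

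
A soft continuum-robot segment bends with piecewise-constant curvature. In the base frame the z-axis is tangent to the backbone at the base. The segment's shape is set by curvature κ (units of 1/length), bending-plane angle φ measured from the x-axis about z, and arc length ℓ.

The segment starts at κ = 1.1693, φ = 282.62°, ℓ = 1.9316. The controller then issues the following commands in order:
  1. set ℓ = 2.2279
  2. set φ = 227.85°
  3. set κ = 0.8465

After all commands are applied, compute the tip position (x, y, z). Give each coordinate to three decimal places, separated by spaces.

initial: κ=1.1693, φ=282.62°, ℓ=1.9316
cmd 1: set ℓ=2.2279 → (κ,φ,ℓ)=(1.1693,282.62°,2.2279) → tip=(0.3474,-1.5518,0.4371)
cmd 2: set φ=227.85° → (κ,φ,ℓ)=(1.1693,227.85°,2.2279) → tip=(-1.0672,-1.1790,0.4371)
cmd 3: set κ=0.8465 → (κ,φ,ℓ)=(0.8465,227.85°,2.2279) → tip=(-1.0385,-1.1473,1.1232)

-1.038 -1.147 1.123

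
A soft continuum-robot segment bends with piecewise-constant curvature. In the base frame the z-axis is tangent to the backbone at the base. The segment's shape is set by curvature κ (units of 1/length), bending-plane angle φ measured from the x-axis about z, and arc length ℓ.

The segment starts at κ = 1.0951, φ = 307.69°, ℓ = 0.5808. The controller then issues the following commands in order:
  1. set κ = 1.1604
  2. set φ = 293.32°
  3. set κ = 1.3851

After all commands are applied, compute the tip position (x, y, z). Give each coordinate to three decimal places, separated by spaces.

initial: κ=1.0951, φ=307.69°, ℓ=0.5808
cmd 1: set κ=1.1604 → (κ,φ,ℓ)=(1.1604,307.69°,0.5808) → tip=(0.1152,-0.1491,0.5378)
cmd 2: set φ=293.32° → (κ,φ,ℓ)=(1.1604,293.32°,0.5808) → tip=(0.0746,-0.1730,0.5378)
cmd 3: set κ=1.3851 → (κ,φ,ℓ)=(1.3851,293.32°,0.5808) → tip=(0.0876,-0.2032,0.5202)

0.088 -0.203 0.520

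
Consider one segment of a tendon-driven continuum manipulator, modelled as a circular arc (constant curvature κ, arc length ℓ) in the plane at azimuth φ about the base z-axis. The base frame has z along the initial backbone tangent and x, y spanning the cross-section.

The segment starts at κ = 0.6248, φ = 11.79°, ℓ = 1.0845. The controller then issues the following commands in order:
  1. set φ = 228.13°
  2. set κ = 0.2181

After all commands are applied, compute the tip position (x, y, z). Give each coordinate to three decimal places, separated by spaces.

initial: κ=0.6248, φ=11.79°, ℓ=1.0845
cmd 1: set φ=228.13° → (κ,φ,ℓ)=(0.6248,228.13°,1.0845) → tip=(-0.2360,-0.2633,1.0034)
cmd 2: set κ=0.2181 → (κ,φ,ℓ)=(0.2181,228.13°,1.0845) → tip=(-0.0852,-0.0951,1.0744)

-0.085 -0.095 1.074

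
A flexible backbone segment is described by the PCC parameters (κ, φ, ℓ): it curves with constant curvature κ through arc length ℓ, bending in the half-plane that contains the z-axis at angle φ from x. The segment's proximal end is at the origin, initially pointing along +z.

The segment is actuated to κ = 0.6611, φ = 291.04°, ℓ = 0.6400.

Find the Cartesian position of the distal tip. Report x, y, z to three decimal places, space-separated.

θ = κ·ℓ = 0.6611 × 0.6400 = 0.42310 rad
ρ = (1 − cos θ)/κ = (1 − 0.91182)/0.6611 = 0.13339
z = sin θ / κ = 0.41059/0.6611 = 0.62108
x = ρ cos φ = 0.13339 × cos(291.04°) = 0.04789
y = ρ sin φ = 0.13339 × sin(291.04°) = -0.12449

0.048 -0.124 0.621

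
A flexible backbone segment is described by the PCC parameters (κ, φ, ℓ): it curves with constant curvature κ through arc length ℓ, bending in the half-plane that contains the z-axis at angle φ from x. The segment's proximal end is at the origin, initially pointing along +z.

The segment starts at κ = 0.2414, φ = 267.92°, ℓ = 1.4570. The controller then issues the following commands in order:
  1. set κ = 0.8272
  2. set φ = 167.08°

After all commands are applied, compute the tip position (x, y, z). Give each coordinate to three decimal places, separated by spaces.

-0.757 0.174 1.129

initial: κ=0.2414, φ=267.92°, ℓ=1.4570
cmd 1: set κ=0.8272 → (κ,φ,ℓ)=(0.8272,267.92°,1.4570) → tip=(-0.0282,-0.7762,1.1290)
cmd 2: set φ=167.08° → (κ,φ,ℓ)=(0.8272,167.08°,1.4570) → tip=(-0.7571,0.1737,1.1290)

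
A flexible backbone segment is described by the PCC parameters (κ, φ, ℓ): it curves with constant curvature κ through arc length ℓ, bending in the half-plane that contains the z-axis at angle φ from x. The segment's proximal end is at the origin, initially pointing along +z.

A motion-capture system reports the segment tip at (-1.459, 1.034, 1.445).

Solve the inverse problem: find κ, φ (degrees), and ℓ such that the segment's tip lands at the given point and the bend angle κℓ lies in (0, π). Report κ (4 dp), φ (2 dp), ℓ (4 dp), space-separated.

0.6766 144.67 2.6342

ρ = √(x²+y²) = √(-1.459² + 1.034²) = 1.78825
φ = atan2(y, x) mod 360° = atan2(1.034, -1.459) = 144.6746°
|p|² = ρ² + z² = 1.78825² + 1.445² = 5.28586
κ = 2ρ / |p|² = 2×1.78825 / 5.28586 = 0.67662
θ = 2·atan2(ρ, z) = 2·atan2(1.78825, 1.445) = 1.78233 rad
ℓ = θ/κ = 1.78233/0.67662 = 2.63418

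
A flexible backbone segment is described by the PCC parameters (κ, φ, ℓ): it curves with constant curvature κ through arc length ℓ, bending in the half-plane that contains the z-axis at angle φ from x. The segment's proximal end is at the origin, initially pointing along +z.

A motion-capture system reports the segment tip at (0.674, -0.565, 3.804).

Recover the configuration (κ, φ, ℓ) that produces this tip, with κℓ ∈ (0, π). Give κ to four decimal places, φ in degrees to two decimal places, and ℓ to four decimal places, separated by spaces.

0.1154 320.03 3.9381

ρ = √(x²+y²) = √(0.674² + -0.565²) = 0.87949
φ = atan2(y, x) mod 360° = atan2(-0.565, 0.674) = 320.0276°
|p|² = ρ² + z² = 0.87949² + 3.804² = 15.24392
κ = 2ρ / |p|² = 2×0.87949 / 15.24392 = 0.11539
θ = 2·atan2(ρ, z) = 2·atan2(0.87949, 3.804) = 0.45442 rad
ℓ = θ/κ = 0.45442/0.11539 = 3.93814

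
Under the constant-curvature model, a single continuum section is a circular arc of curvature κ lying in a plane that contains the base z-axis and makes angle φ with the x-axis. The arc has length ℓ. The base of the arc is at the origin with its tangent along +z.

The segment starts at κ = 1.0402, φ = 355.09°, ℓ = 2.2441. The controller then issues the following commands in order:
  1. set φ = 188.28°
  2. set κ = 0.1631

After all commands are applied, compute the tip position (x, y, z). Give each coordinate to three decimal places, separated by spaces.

initial: κ=1.0402, φ=355.09°, ℓ=2.2441
cmd 1: set φ=188.28° → (κ,φ,ℓ)=(1.0402,188.28°,2.2441) → tip=(-1.6091,-0.2342,0.6945)
cmd 2: set κ=0.1631 → (κ,φ,ℓ)=(0.1631,188.28°,2.2441) → tip=(-0.4019,-0.0585,2.1943)

-0.402 -0.058 2.194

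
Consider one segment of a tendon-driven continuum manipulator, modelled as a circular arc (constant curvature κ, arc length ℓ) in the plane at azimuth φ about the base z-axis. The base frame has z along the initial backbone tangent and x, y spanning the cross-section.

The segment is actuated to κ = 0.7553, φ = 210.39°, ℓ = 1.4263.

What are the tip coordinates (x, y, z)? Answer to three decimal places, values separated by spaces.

-0.601 -0.352 1.166

θ = κ·ℓ = 0.7553 × 1.4263 = 1.07728 rad
ρ = (1 − cos θ)/κ = (1 − 0.47372)/0.7553 = 0.69678
z = sin θ / κ = 0.88067/0.7553 = 1.16599
x = ρ cos φ = 0.69678 × cos(210.39°) = -0.60104
y = ρ sin φ = 0.69678 × sin(210.39°) = -0.35249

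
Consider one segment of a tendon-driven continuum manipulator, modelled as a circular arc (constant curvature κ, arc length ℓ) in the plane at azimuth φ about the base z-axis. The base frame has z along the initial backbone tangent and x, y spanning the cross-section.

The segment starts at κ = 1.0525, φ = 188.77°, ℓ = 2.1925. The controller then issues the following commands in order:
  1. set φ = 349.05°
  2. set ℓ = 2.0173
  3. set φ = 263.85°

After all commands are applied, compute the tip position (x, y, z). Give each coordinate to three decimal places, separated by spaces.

-0.155 -1.440 0.809

initial: κ=1.0525, φ=188.77°, ℓ=2.1925
cmd 1: set φ=349.05° → (κ,φ,ℓ)=(1.0525,349.05°,2.1925) → tip=(1.5596,-0.3017,0.7037)
cmd 2: set ℓ=2.0173 → (κ,φ,ℓ)=(1.0525,349.05°,2.0173) → tip=(1.4223,-0.2752,0.8088)
cmd 3: set φ=263.85° → (κ,φ,ℓ)=(1.0525,263.85°,2.0173) → tip=(-0.1552,-1.4403,0.8088)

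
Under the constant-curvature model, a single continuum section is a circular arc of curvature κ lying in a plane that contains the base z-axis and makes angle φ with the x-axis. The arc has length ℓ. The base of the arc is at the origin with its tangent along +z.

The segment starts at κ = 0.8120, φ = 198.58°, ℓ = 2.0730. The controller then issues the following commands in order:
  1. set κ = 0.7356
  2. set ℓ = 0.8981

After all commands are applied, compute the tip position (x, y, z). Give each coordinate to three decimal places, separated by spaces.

-0.271 -0.091 0.834

initial: κ=0.8120, φ=198.58°, ℓ=2.0730
cmd 1: set κ=0.7356 → (κ,φ,ℓ)=(0.7356,198.58°,2.0730) → tip=(-1.2295,-0.4133,1.3580)
cmd 2: set ℓ=0.8981 → (κ,φ,ℓ)=(0.7356,198.58°,0.8981) → tip=(-0.2711,-0.0911,0.8342)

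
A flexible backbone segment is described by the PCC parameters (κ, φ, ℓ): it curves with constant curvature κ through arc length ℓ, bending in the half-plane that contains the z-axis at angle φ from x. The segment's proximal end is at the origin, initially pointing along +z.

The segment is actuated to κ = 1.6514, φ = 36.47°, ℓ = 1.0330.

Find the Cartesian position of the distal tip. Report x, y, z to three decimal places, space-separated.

θ = κ·ℓ = 1.6514 × 1.0330 = 1.70590 rad
ρ = (1 − cos θ)/κ = (1 − -0.13469)/1.6514 = 0.68711
z = sin θ / κ = 0.99089/1.6514 = 0.60003
x = ρ cos φ = 0.68711 × cos(36.47°) = 0.55255
y = ρ sin φ = 0.68711 × sin(36.47°) = 0.40842

0.553 0.408 0.600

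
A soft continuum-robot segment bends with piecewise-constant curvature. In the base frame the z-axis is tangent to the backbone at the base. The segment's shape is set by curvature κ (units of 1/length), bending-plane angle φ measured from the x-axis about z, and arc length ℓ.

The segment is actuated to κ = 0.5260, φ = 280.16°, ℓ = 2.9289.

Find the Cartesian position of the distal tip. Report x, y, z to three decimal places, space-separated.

0.325 -1.815 1.900

θ = κ·ℓ = 0.5260 × 2.9289 = 1.54060 rad
ρ = (1 − cos θ)/κ = (1 − 0.03019)/0.5260 = 1.84374
z = sin θ / κ = 0.99954/0.5260 = 1.90027
x = ρ cos φ = 1.84374 × cos(280.16°) = 0.32523
y = ρ sin φ = 1.84374 × sin(280.16°) = -1.81483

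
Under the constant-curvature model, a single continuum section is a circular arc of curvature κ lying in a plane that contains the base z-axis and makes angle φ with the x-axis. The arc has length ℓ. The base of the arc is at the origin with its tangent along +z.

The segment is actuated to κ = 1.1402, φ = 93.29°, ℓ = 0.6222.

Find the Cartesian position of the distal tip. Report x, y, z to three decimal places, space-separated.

θ = κ·ℓ = 1.1402 × 0.6222 = 0.70943 rad
ρ = (1 − cos θ)/κ = (1 − 0.75873)/1.1402 = 0.21160
z = sin θ / κ = 0.65140/1.1402 = 0.57131
x = ρ cos φ = 0.21160 × cos(93.29°) = -0.01214
y = ρ sin φ = 0.21160 × sin(93.29°) = 0.21125

-0.012 0.211 0.571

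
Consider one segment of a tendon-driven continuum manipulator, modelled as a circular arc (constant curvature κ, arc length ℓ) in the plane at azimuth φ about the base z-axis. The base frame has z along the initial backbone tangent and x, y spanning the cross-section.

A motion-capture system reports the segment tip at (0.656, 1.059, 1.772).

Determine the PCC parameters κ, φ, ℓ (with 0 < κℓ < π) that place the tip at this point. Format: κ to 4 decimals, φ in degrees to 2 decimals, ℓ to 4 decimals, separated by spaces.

ρ = √(x²+y²) = √(0.656² + 1.059²) = 1.24572
φ = atan2(y, x) mod 360° = atan2(1.059, 0.656) = 58.2238°
|p|² = ρ² + z² = 1.24572² + 1.772² = 4.69180
κ = 2ρ / |p|² = 2×1.24572 / 4.69180 = 0.53102
θ = 2·atan2(ρ, z) = 2·atan2(1.24572, 1.772) = 1.22548 rad
ℓ = θ/κ = 1.22548/0.53102 = 2.30778

0.5310 58.22 2.3078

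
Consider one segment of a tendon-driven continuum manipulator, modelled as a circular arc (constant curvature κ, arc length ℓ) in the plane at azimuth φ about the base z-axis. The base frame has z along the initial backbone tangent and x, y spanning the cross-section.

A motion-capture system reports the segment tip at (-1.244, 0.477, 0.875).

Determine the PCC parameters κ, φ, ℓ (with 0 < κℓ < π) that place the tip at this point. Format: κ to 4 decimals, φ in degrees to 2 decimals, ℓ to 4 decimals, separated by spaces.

ρ = √(x²+y²) = √(-1.244² + 0.477²) = 1.33232
φ = atan2(y, x) mod 360° = atan2(0.477, -1.244) = 159.0212°
|p|² = ρ² + z² = 1.33232² + 0.875² = 2.54069
κ = 2ρ / |p|² = 2×1.33232 / 2.54069 = 1.04878
θ = 2·atan2(ρ, z) = 2·atan2(1.33232, 0.875) = 1.97938 rad
ℓ = θ/κ = 1.97938/1.04878 = 1.88731

1.0488 159.02 1.8873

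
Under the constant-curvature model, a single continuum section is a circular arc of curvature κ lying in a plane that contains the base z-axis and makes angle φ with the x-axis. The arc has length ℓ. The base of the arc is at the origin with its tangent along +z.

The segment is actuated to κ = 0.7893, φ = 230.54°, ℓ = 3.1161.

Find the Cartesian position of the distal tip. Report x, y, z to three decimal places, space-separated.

-1.430 -1.738 0.799

θ = κ·ℓ = 0.7893 × 3.1161 = 2.45954 rad
ρ = (1 − cos θ)/κ = (1 − -0.77628)/0.7893 = 2.25045
z = sin θ / κ = 0.63039/0.7893 = 0.79867
x = ρ cos φ = 2.25045 × cos(230.54°) = -1.43025
y = ρ sin φ = 2.25045 × sin(230.54°) = -1.73750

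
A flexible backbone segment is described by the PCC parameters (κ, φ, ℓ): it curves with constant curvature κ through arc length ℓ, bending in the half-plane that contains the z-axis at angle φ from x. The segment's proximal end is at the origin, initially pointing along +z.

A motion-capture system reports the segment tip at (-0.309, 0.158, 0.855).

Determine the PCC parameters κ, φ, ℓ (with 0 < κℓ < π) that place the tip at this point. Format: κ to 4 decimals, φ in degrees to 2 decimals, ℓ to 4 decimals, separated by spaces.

0.8152 152.92 0.9460

ρ = √(x²+y²) = √(-0.309² + 0.158²) = 0.34705
φ = atan2(y, x) mod 360° = atan2(0.158, -0.309) = 152.9181°
|p|² = ρ² + z² = 0.34705² + 0.855² = 0.85147
κ = 2ρ / |p|² = 2×0.34705 / 0.85147 = 0.81518
θ = 2·atan2(ρ, z) = 2·atan2(0.34705, 0.855) = 0.77118 rad
ℓ = θ/κ = 0.77118/0.81518 = 0.94602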